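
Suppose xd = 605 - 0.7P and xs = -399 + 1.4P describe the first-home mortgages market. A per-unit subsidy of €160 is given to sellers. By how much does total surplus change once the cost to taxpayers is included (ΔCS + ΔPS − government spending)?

Pre-subsidy: 605 - 0.7P = -399 + 1.4P gives P* = 10040/21, x* = 811/3.
With the subsidy, sellers receive Ps = Pb + 160 for each unit, where Pb is the price buyers pay.
Supply in terms of Pb becomes xs = -399 + 1.4(Pb + 160) = -175 + 1.4Pb. Setting this equal to demand: 605 - 0.7Pb = -175 + 1.4Pb, so Pb = 2600/7.
Sellers receive Ps = 2600/7 + 160 = 3720/7; x' = 605 − 0.7·(2600/7) = 345.
ΔCS = ½(811/3 + 345)(10040/21 − 2600/7) = 295360/9; ΔPS = ½(811/3 + 345)(3720/7 − 10040/21) = 147680/9.
Government spending = 160 × 345 = 55200.
Net change = 295360/9 + 147680/9 − 55200 = -17920/3. The loss equals the DWL triangle ½·160·224/3.

Net change in total surplus = -17920/3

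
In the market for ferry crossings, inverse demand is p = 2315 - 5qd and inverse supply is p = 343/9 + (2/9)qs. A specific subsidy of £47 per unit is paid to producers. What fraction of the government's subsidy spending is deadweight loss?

DWL / government spending = 9/890

Pre-subsidy: 2315 - 5q = 343/9 + (2/9)q gives q* = 436 and p* = 135.
With the subsidy, sellers receive ps = pb + 47 for each unit, where pb is the price buyers pay.
On the curves, pb = 2315 - 5q and ps = 343/9 + (2/9)q; the wedge ps − pb = 47 gives 343/9 + (2/9)q − (2315 - 5q) = 47, so q' = 445.
Then pb = 2315 − 5·445 = 90 and ps = 343/9 + (2/9)·445 = 137.
ΔCS = ½(436 + 445)(135 − 90) = 19822.5; ΔPS = ½(436 + 445)(137 − 135) = 881.
Government spending = 47 × 445 = 20915.
DWL = ½ × 47 × (445 − 436) = 211.5; fraction = 211.5 / 20915 = 9/890.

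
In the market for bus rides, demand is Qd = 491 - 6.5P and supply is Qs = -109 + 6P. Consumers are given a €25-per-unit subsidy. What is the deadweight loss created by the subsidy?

Pre-subsidy: 491 - 6.5P = -109 + 6P gives P* = 48, Q* = 179.
With the rebate, buyers effectively pay Pb = Ps − 25, where Ps is the price sellers receive.
Demand in terms of Ps becomes Qd = 491 − 6.5(Ps − 25) = 653.5 - 6.5Ps. Setting this equal to supply: 653.5 - 6.5Ps = -109 + 6Ps, so Ps = 61.
Buyers pay Pb = 61 − 25 = 36; Q' = -109 + 6·61 = 257.
The subsidy expands output by 257 − 179 = 78 past the efficient level; on those units the gap between marginal cost and willingness to pay runs from 0 up to 25.
DWL = ½ × 25 × 78 = 975.

Deadweight loss = €975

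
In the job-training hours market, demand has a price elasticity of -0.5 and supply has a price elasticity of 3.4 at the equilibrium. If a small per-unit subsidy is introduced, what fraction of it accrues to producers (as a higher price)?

For a small subsidy around the equilibrium, the benefit split depends on the relative slopes, which at a point are proportional to the elasticities.
Buyer share = εs/(εs + |εd|) = 3.4/(3.4 + 0.5) = 34/39; seller share = |εd|/(εs + |εd|) = 5/39.
So producers capture 5/39 of the subsidy.

Producer share = 5/39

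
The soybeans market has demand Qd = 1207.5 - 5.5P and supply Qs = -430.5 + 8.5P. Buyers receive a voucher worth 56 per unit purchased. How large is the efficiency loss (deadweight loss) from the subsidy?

Pre-subsidy: 1207.5 - 5.5P = -430.5 + 8.5P gives P* = 117, Q* = 564.
With the rebate, buyers effectively pay Pb = Ps − 56, where Ps is the price sellers receive.
Demand in terms of Ps becomes Qd = 1207.5 − 5.5(Ps − 56) = 1515.5 - 5.5Ps. Setting this equal to supply: 1515.5 - 5.5Ps = -430.5 + 8.5Ps, so Ps = 139.
Buyers pay Pb = 139 − 56 = 83; Q' = -430.5 + 8.5·139 = 751.
The subsidy expands output by 751 − 564 = 187 past the efficient level; on those units the gap between marginal cost and willingness to pay runs from 0 up to 56.
DWL = ½ × 56 × 187 = 5236.

Deadweight loss = 5236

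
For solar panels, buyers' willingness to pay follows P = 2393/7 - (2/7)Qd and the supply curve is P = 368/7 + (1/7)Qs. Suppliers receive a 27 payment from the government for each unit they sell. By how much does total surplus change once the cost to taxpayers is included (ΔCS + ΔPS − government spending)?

Pre-subsidy: 2393/7 - (2/7)Q = 368/7 + (1/7)Q gives Q* = 675 and P* = 149.
With the subsidy, sellers receive Ps = Pb + 27 for each unit, where Pb is the price buyers pay.
On the curves, Pb = 2393/7 - (2/7)Q and Ps = 368/7 + (1/7)Q; the wedge Ps − Pb = 27 gives 368/7 + (1/7)Q − (2393/7 - (2/7)Q) = 27, so Q' = 738.
Then Pb = 2393/7 − (2/7)·738 = 131 and Ps = 368/7 + (1/7)·738 = 158.
ΔCS = ½(675 + 738)(149 − 131) = 12717; ΔPS = ½(675 + 738)(158 − 149) = 6358.5.
Government spending = 27 × 738 = 19926.
Net change = 12717 + 6358.5 − 19926 = -850.5. The loss equals the DWL triangle ½·27·63.

Net change in total surplus = -850.5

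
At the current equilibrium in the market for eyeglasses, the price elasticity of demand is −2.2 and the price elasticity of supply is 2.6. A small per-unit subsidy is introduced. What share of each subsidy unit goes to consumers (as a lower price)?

Consumer share = 13/24

For a small subsidy around the equilibrium, the benefit split depends on the relative slopes, which at a point are proportional to the elasticities.
Buyer share = εs/(εs + |εd|) = 2.6/(2.6 + 2.2) = 13/24; seller share = |εd|/(εs + |εd|) = 11/24.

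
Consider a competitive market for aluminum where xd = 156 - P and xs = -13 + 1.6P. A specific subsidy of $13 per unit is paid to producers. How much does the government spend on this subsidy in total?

Government cost = $1287

Pre-subsidy: 156 - P = -13 + 1.6P gives P* = 65, x* = 91.
With the subsidy, sellers receive Ps = Pb + 13 for each unit, where Pb is the price buyers pay.
Supply in terms of Pb becomes xs = -13 + 1.6(Pb + 13) = 7.8 + 1.6Pb. Setting this equal to demand: 156 - Pb = 7.8 + 1.6Pb, so Pb = 57.
Sellers receive Ps = 57 + 13 = 70; x' = 156 − 1·57 = 99.
Government outlay = subsidy × quantity = 13 × 99 = 1287.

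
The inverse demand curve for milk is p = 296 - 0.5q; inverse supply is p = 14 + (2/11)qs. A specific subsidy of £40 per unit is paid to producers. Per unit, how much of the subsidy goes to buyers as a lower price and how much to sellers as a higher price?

Buyers gain 88/3 per unit; sellers gain 32/3 per unit

Pre-subsidy: 296 - 0.5q = 14 + (2/11)q gives q* = 413.6 and p* = 89.2.
With the subsidy, sellers receive ps = pb + 40 for each unit, where pb is the price buyers pay.
On the curves, pb = 296 - 0.5q and ps = 14 + (2/11)q; the wedge ps − pb = 40 gives 14 + (2/11)q − (296 - 0.5q) = 40, so q' = 7084/15.
Then pb = 296 − 0.5·(7084/15) = 898/15 and ps = 14 + (2/11)·(7084/15) = 1498/15.
Buyers' price falls by p* − pb = 89.2 − 898/15 = 88/3; sellers' price rises by ps − p* = 1498/15 − 89.2 = 32/3.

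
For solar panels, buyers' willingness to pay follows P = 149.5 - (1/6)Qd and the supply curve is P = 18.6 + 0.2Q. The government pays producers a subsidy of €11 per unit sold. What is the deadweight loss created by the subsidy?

Deadweight loss = €165

Pre-subsidy: 149.5 - (1/6)Q = 18.6 + 0.2Q gives Q* = 357 and P* = 90.
With the subsidy, sellers receive Ps = Pb + 11 for each unit, where Pb is the price buyers pay.
On the curves, Pb = 149.5 - (1/6)Q and Ps = 18.6 + 0.2Q; the wedge Ps − Pb = 11 gives 18.6 + 0.2Q − (149.5 - (1/6)Q) = 11, so Q' = 387.
Then Pb = 149.5 − (1/6)·387 = 85 and Ps = 18.6 + 0.2·387 = 96.
The subsidy expands output by 387 − 357 = 30 past the efficient level; on those units the gap between marginal cost and willingness to pay runs from 0 up to 11.
DWL = ½ × 11 × 30 = 165.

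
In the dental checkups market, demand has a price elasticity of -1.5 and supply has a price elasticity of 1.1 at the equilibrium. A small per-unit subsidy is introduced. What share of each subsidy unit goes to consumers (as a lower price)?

For a small subsidy around the equilibrium, the benefit split depends on the relative slopes, which at a point are proportional to the elasticities.
Buyer share = εs/(εs + |εd|) = 1.1/(1.1 + 1.5) = 11/26; seller share = |εd|/(εs + |εd|) = 15/26.

Consumer share = 11/26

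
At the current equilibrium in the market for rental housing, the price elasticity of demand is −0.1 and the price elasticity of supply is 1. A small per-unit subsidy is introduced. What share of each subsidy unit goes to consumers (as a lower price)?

For a small subsidy around the equilibrium, the benefit split depends on the relative slopes, which at a point are proportional to the elasticities.
Buyer share = εs/(εs + |εd|) = 1/(1 + 0.1) = 10/11; seller share = |εd|/(εs + |εd|) = 1/11.

Consumer share = 10/11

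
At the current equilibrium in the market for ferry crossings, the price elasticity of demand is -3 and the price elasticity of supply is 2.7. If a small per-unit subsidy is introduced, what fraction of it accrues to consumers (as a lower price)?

Consumer share = 9/19

For a small subsidy around the equilibrium, the benefit split depends on the relative slopes, which at a point are proportional to the elasticities.
Buyer share = εs/(εs + |εd|) = 2.7/(2.7 + 3) = 9/19; seller share = |εd|/(εs + |εd|) = 10/19.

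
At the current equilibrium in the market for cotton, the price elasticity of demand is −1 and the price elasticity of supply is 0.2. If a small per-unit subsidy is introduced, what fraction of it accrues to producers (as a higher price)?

Producer share = 5/6

For a small subsidy around the equilibrium, the benefit split depends on the relative slopes, which at a point are proportional to the elasticities.
Buyer share = εs/(εs + |εd|) = 0.2/(0.2 + 1) = 1/6; seller share = |εd|/(εs + |εd|) = 5/6.
So producers capture 5/6 of the subsidy.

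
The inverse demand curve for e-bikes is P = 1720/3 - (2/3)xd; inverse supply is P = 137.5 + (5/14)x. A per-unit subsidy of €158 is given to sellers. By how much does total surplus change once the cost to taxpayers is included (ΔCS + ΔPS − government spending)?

Net change in total surplus = -524244/43

Pre-subsidy: 1720/3 - (2/3)x = 137.5 + (5/14)x gives x* = 18305/43 and P* = 12450/43.
With the subsidy, sellers receive Ps = Pb + 158 for each unit, where Pb is the price buyers pay.
On the curves, Pb = 1720/3 - (2/3)x and Ps = 137.5 + (5/14)x; the wedge Ps − Pb = 158 gives 137.5 + (5/14)x − (1720/3 - (2/3)x) = 158, so x' = 24941/43.
Then Pb = 1720/3 − (2/3)·(24941/43) = 8026/43 and Ps = 137.5 + (5/14)·(24941/43) = 14820/43.
ΔCS = ½(18305/43 + 24941/43)(12450/43 − 8026/43) = 95660152/1849; ΔPS = ½(18305/43 + 24941/43)(14820/43 − 12450/43) = 51246510/1849.
Government spending = 158 × 24941/43 = 3940678/43.
Net change = 95660152/1849 + 51246510/1849 − 3940678/43 = -524244/43. The loss equals the DWL triangle ½·158·6636/43.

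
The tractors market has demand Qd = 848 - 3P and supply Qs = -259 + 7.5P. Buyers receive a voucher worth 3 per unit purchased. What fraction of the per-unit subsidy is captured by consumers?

Pre-subsidy: 848 - 3P = -259 + 7.5P gives P* = 738/7, Q* = 3722/7.
With the rebate, buyers effectively pay Pb = Ps − 3, where Ps is the price sellers receive.
Demand in terms of Ps becomes Qd = 848 − 3(Ps − 3) = 857 - 3Ps. Setting this equal to supply: 857 - 3Ps = -259 + 7.5Ps, so Ps = 744/7.
Buyers pay Pb = 744/7 − 3 = 723/7; Q' = -259 + 7.5·(744/7) = 3767/7.
Buyers' price falls by P* − Pb = 738/7 − 723/7 = 15/7; sellers' price rises by Ps − P* = 744/7 − 738/7 = 6/7.
So consumers capture (15/7)/3 = 5/7 of each unit of subsidy.

Consumer share = 5/7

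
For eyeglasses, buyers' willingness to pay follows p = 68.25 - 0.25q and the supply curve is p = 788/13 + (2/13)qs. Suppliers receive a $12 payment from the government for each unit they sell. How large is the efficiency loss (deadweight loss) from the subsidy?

Deadweight loss = 1248/7

Pre-subsidy: 68.25 - 0.25q = 788/13 + (2/13)q gives q* = 397/21 and p* = 1334/21.
With the subsidy, sellers receive ps = pb + 12 for each unit, where pb is the price buyers pay.
On the curves, pb = 68.25 - 0.25q and ps = 788/13 + (2/13)q; the wedge ps − pb = 12 gives 788/13 + (2/13)q − (68.25 - 0.25q) = 12, so q' = 1021/21.
Then pb = 68.25 − 0.25·(1021/21) = 1178/21 and ps = 788/13 + (2/13)·(1021/21) = 1430/21.
The subsidy expands output by 1021/21 − 397/21 = 208/7 past the efficient level; on those units the gap between marginal cost and willingness to pay runs from 0 up to 12.
DWL = ½ × 12 × 208/7 = 1248/7.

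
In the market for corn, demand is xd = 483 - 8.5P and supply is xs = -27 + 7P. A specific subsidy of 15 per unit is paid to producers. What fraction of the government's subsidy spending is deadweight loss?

Pre-subsidy: 483 - 8.5P = -27 + 7P gives P* = 1020/31, x* = 6303/31.
With the subsidy, sellers receive Ps = Pb + 15 for each unit, where Pb is the price buyers pay.
Supply in terms of Pb becomes xs = -27 + 7(Pb + 15) = 78 + 7Pb. Setting this equal to demand: 483 - 8.5Pb = 78 + 7Pb, so Pb = 810/31.
Sellers receive Ps = 810/31 + 15 = 1275/31; x' = 483 − 8.5·(810/31) = 8088/31.
ΔCS = ½(6303/31 + 8088/31)(1020/31 − 810/31) = 1511055/961; ΔPS = ½(6303/31 + 8088/31)(1275/31 − 1020/31) = 3669705/1922.
Government spending = 15 × 8088/31 = 121320/31.
DWL = ½ × 15 × (8088/31 − 6303/31) = 26775/62; fraction = (26775/62) / (121320/31) = 595/5392.

DWL / government spending = 595/5392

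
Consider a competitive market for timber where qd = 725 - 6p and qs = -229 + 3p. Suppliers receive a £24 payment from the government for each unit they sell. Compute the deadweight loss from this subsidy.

Pre-subsidy: 725 - 6p = -229 + 3p gives p* = 106, q* = 89.
With the subsidy, sellers receive ps = pb + 24 for each unit, where pb is the price buyers pay.
Supply in terms of pb becomes qs = -229 + 3(pb + 24) = -157 + 3pb. Setting this equal to demand: 725 - 6pb = -157 + 3pb, so pb = 98.
Sellers receive ps = 98 + 24 = 122; q' = 725 − 6·98 = 137.
The subsidy expands output by 137 − 89 = 48 past the efficient level; on those units the gap between marginal cost and willingness to pay runs from 0 up to 24.
DWL = ½ × 24 × 48 = 576.

Deadweight loss = £576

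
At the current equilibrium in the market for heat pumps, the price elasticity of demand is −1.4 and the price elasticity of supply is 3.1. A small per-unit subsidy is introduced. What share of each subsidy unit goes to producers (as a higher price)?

Producer share = 14/45

For a small subsidy around the equilibrium, the benefit split depends on the relative slopes, which at a point are proportional to the elasticities.
Buyer share = εs/(εs + |εd|) = 3.1/(3.1 + 1.4) = 31/45; seller share = |εd|/(εs + |εd|) = 14/45.
So producers capture 14/45 of the subsidy.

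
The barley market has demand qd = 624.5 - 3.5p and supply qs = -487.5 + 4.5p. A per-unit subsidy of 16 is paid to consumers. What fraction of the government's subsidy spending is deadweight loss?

Pre-subsidy: 624.5 - 3.5p = -487.5 + 4.5p gives p* = 139, q* = 138.
With the rebate, buyers effectively pay pb = ps − 16, where ps is the price sellers receive.
Demand in terms of ps becomes qd = 624.5 − 3.5(ps − 16) = 680.5 - 3.5ps. Setting this equal to supply: 680.5 - 3.5ps = -487.5 + 4.5ps, so ps = 146.
Buyers pay pb = 146 − 16 = 130; q' = -487.5 + 4.5·146 = 169.5.
ΔCS = ½(138 + 169.5)(139 − 130) = 1383.75; ΔPS = ½(138 + 169.5)(146 − 139) = 1076.25.
Government spending = 16 × 169.5 = 2712.
DWL = ½ × 16 × (169.5 − 138) = 252; fraction = 252 / 2712 = 21/226.

DWL / government spending = 21/226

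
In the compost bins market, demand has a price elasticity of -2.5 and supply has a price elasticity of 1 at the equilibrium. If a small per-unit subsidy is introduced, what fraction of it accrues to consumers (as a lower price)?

For a small subsidy around the equilibrium, the benefit split depends on the relative slopes, which at a point are proportional to the elasticities.
Buyer share = εs/(εs + |εd|) = 1/(1 + 2.5) = 2/7; seller share = |εd|/(εs + |εd|) = 5/7.

Consumer share = 2/7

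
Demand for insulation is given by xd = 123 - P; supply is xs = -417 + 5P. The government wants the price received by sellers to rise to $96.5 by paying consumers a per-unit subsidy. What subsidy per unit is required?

Required subsidy s = $39 per unit

At a seller price of 96.5, quantity supplied is -417 + 5·96.5 = 65.5.
Buyers absorb 65.5 only when they pay Pb with 123 − 1·Pb = 65.5, i.e. Pb = 57.5.
s = Ps − Pb = 96.5 − 57.5 = 39.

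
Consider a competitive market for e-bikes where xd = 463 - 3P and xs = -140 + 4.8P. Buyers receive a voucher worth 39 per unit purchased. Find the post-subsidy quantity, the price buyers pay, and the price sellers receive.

Pre-subsidy: 463 - 3P = -140 + 4.8P gives P* = 1005/13, x* = 3004/13.
With the rebate, buyers effectively pay Pb = Ps − 39, where Ps is the price sellers receive.
Demand in terms of Ps becomes xd = 463 − 3(Ps − 39) = 580 - 3Ps. Setting this equal to supply: 580 - 3Ps = -140 + 4.8Ps, so Ps = 1200/13.
Buyers pay Pb = 1200/13 − 39 = 693/13; x' = -140 + 4.8·(1200/13) = 3940/13.

x' = 3940/13; buyers pay 693/13; sellers receive 1200/13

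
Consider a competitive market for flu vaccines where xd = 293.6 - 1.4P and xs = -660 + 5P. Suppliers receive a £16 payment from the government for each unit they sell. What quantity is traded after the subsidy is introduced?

x' = 102.5

Pre-subsidy: 293.6 - 1.4P = -660 + 5P gives P* = 149, x* = 85.
With the subsidy, sellers receive Ps = Pb + 16 for each unit, where Pb is the price buyers pay.
Supply in terms of Pb becomes xs = -660 + 5(Pb + 16) = -580 + 5Pb. Setting this equal to demand: 293.6 - 1.4Pb = -580 + 5Pb, so Pb = 136.5.
Sellers receive Ps = 136.5 + 16 = 152.5; x' = 293.6 − 1.4·136.5 = 102.5.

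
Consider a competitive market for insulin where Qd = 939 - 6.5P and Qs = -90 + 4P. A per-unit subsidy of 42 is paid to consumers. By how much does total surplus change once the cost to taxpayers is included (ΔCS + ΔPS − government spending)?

Pre-subsidy: 939 - 6.5P = -90 + 4P gives P* = 98, Q* = 302.
With the rebate, buyers effectively pay Pb = Ps − 42, where Ps is the price sellers receive.
Demand in terms of Ps becomes Qd = 939 − 6.5(Ps − 42) = 1212 - 6.5Ps. Setting this equal to supply: 1212 - 6.5Ps = -90 + 4Ps, so Ps = 124.
Buyers pay Pb = 124 − 42 = 82; Q' = -90 + 4·124 = 406.
ΔCS = ½(302 + 406)(98 − 82) = 5664; ΔPS = ½(302 + 406)(124 − 98) = 9204.
Government spending = 42 × 406 = 17052.
Net change = 5664 + 9204 − 17052 = -2184. The loss equals the DWL triangle ½·42·104.

Net change in total surplus = -2184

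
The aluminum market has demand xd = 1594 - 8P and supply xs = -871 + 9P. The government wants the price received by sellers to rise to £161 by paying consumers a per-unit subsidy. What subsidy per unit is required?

At a seller price of 161, quantity supplied is -871 + 9·161 = 578.
Buyers absorb 578 only when they pay Pb with 1594 − 8·Pb = 578, i.e. Pb = 127.
s = Ps − Pb = 161 − 127 = 34.

Required subsidy s = £34 per unit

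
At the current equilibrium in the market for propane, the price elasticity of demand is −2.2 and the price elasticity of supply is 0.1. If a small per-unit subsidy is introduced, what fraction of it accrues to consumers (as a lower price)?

For a small subsidy around the equilibrium, the benefit split depends on the relative slopes, which at a point are proportional to the elasticities.
Buyer share = εs/(εs + |εd|) = 0.1/(0.1 + 2.2) = 1/23; seller share = |εd|/(εs + |εd|) = 22/23.

Consumer share = 1/23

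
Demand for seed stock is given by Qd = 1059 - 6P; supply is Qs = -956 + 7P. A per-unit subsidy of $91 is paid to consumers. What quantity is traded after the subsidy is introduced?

Q' = 423

Pre-subsidy: 1059 - 6P = -956 + 7P gives P* = 155, Q* = 129.
With the rebate, buyers effectively pay Pb = Ps − 91, where Ps is the price sellers receive.
Demand in terms of Ps becomes Qd = 1059 − 6(Ps − 91) = 1605 - 6Ps. Setting this equal to supply: 1605 - 6Ps = -956 + 7Ps, so Ps = 197.
Buyers pay Pb = 197 − 91 = 106; Q' = -956 + 7·197 = 423.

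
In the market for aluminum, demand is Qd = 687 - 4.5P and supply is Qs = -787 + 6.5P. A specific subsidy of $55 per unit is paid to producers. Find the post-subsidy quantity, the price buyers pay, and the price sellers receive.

Q' = 230.25; buyers pay $101.5; sellers receive $156.5

Pre-subsidy: 687 - 4.5P = -787 + 6.5P gives P* = 134, Q* = 84.
With the subsidy, sellers receive Ps = Pb + 55 for each unit, where Pb is the price buyers pay.
Supply in terms of Pb becomes Qs = -787 + 6.5(Pb + 55) = -429.5 + 6.5Pb. Setting this equal to demand: 687 - 4.5Pb = -429.5 + 6.5Pb, so Pb = 101.5.
Sellers receive Ps = 101.5 + 55 = 156.5; Q' = 687 − 4.5·101.5 = 230.25.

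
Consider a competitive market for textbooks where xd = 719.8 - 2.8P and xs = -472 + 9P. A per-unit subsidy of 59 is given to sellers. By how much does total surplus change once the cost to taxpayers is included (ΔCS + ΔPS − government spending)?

Net change in total surplus = -3717

Pre-subsidy: 719.8 - 2.8P = -472 + 9P gives P* = 101, x* = 437.
With the subsidy, sellers receive Ps = Pb + 59 for each unit, where Pb is the price buyers pay.
Supply in terms of Pb becomes xs = -472 + 9(Pb + 59) = 59 + 9Pb. Setting this equal to demand: 719.8 - 2.8Pb = 59 + 9Pb, so Pb = 56.
Sellers receive Ps = 56 + 59 = 115; x' = 719.8 − 2.8·56 = 563.
ΔCS = ½(437 + 563)(101 − 56) = 22500; ΔPS = ½(437 + 563)(115 − 101) = 7000.
Government spending = 59 × 563 = 33217.
Net change = 22500 + 7000 − 33217 = -3717. The loss equals the DWL triangle ½·59·126.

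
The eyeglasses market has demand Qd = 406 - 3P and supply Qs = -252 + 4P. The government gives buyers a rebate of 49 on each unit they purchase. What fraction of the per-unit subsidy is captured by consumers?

Consumer share = 4/7

Pre-subsidy: 406 - 3P = -252 + 4P gives P* = 94, Q* = 124.
With the rebate, buyers effectively pay Pb = Ps − 49, where Ps is the price sellers receive.
Demand in terms of Ps becomes Qd = 406 − 3(Ps − 49) = 553 - 3Ps. Setting this equal to supply: 553 - 3Ps = -252 + 4Ps, so Ps = 115.
Buyers pay Pb = 115 − 49 = 66; Q' = -252 + 4·115 = 208.
Buyers' price falls by P* − Pb = 94 − 66 = 28; sellers' price rises by Ps − P* = 115 − 94 = 21.
So consumers capture 28/49 = 4/7 of each unit of subsidy.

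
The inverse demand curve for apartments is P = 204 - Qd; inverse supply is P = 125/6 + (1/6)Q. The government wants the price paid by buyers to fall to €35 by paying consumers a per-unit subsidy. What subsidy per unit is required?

At a buyer price of 35, quantity demanded is 204 − 1·35 = 169.
Sellers supply 169 only when they receive Ps = 125/6 + (1/6)·169 = 49.
s = Ps − Pb = 49 − 35 = 14.

Required subsidy s = €14 per unit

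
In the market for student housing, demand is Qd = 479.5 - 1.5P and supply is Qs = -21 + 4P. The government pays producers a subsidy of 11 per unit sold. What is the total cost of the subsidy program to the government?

Pre-subsidy: 479.5 - 1.5P = -21 + 4P gives P* = 91, Q* = 343.
With the subsidy, sellers receive Ps = Pb + 11 for each unit, where Pb is the price buyers pay.
Supply in terms of Pb becomes Qs = -21 + 4(Pb + 11) = 23 + 4Pb. Setting this equal to demand: 479.5 - 1.5Pb = 23 + 4Pb, so Pb = 83.
Sellers receive Ps = 83 + 11 = 94; Q' = 479.5 − 1.5·83 = 355.
Government outlay = subsidy × quantity = 11 × 355 = 3905.

Government cost = 3905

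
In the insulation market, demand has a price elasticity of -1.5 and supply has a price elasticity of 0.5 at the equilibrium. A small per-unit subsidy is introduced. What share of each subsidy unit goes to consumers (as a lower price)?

Consumer share = 0.25

For a small subsidy around the equilibrium, the benefit split depends on the relative slopes, which at a point are proportional to the elasticities.
Buyer share = εs/(εs + |εd|) = 0.5/(0.5 + 1.5) = 0.25; seller share = |εd|/(εs + |εd|) = 0.75.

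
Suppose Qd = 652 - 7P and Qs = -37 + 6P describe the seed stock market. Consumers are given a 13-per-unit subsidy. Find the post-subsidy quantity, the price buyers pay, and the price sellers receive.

Pre-subsidy: 652 - 7P = -37 + 6P gives P* = 53, Q* = 281.
With the rebate, buyers effectively pay Pb = Ps − 13, where Ps is the price sellers receive.
Demand in terms of Ps becomes Qd = 652 − 7(Ps − 13) = 743 - 7Ps. Setting this equal to supply: 743 - 7Ps = -37 + 6Ps, so Ps = 60.
Buyers pay Pb = 60 − 13 = 47; Q' = -37 + 6·60 = 323.

Q' = 323; buyers pay 47; sellers receive 60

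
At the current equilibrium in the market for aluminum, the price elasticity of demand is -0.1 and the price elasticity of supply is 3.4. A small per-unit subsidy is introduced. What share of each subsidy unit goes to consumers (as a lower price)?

For a small subsidy around the equilibrium, the benefit split depends on the relative slopes, which at a point are proportional to the elasticities.
Buyer share = εs/(εs + |εd|) = 3.4/(3.4 + 0.1) = 34/35; seller share = |εd|/(εs + |εd|) = 1/35.

Consumer share = 34/35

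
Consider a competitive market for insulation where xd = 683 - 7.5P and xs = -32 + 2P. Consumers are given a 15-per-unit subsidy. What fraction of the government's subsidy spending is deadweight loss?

Pre-subsidy: 683 - 7.5P = -32 + 2P gives P* = 1430/19, x* = 2252/19.
With the rebate, buyers effectively pay Pb = Ps − 15, where Ps is the price sellers receive.
Demand in terms of Ps becomes xd = 683 − 7.5(Ps − 15) = 795.5 - 7.5Ps. Setting this equal to supply: 795.5 - 7.5Ps = -32 + 2Ps, so Ps = 1655/19.
Buyers pay Pb = 1655/19 − 15 = 1370/19; x' = -32 + 2·(1655/19) = 2702/19.
ΔCS = ½(2252/19 + 2702/19)(1430/19 − 1370/19) = 148620/361; ΔPS = ½(2252/19 + 2702/19)(1655/19 − 1430/19) = 557325/361.
Government spending = 15 × 2702/19 = 40530/19.
DWL = ½ × 15 × (2702/19 − 2252/19) = 3375/19; fraction = (3375/19) / (40530/19) = 225/2702.

DWL / government spending = 225/2702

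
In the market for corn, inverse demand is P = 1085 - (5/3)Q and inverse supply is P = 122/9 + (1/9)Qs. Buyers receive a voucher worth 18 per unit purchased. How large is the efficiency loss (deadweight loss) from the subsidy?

Deadweight loss = 91.125

Pre-subsidy: 1085 - (5/3)Q = 122/9 + (1/9)Q gives Q* = 602.6875 and P* = 3865/48.
With the rebate, buyers effectively pay Pb = Ps − 18, where Ps is the price sellers receive.
On the curves, Pb = 1085 - (5/3)Q and Ps = 122/9 + (1/9)Q; the wedge Ps − Pb = 18 gives 122/9 + (1/9)Q − (1085 - (5/3)Q) = 18, so Q' = 612.8125.
Then Pb = 1085 − (5/3)·612.8125 = 3055/48 and Ps = 122/9 + (1/9)·612.8125 = 3919/48.
The subsidy expands output by 612.8125 − 602.6875 = 10.125 past the efficient level; on those units the gap between marginal cost and willingness to pay runs from 0 up to 18.
DWL = ½ × 18 × 10.125 = 91.125.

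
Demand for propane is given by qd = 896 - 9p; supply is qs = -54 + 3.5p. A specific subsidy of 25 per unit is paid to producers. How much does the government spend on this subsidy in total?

Government cost = 6875

Pre-subsidy: 896 - 9p = -54 + 3.5p gives p* = 76, q* = 212.
With the subsidy, sellers receive ps = pb + 25 for each unit, where pb is the price buyers pay.
Supply in terms of pb becomes qs = -54 + 3.5(pb + 25) = 33.5 + 3.5pb. Setting this equal to demand: 896 - 9pb = 33.5 + 3.5pb, so pb = 69.
Sellers receive ps = 69 + 25 = 94; q' = 896 − 9·69 = 275.
Government outlay = subsidy × quantity = 25 × 275 = 6875.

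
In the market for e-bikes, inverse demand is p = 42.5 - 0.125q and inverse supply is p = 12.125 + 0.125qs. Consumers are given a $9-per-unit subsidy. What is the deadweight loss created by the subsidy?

Pre-subsidy: 42.5 - 0.125q = 12.125 + 0.125q gives q* = 121.5 and p* = 27.3125.
With the rebate, buyers effectively pay pb = ps − 9, where ps is the price sellers receive.
On the curves, pb = 42.5 - 0.125q and ps = 12.125 + 0.125q; the wedge ps − pb = 9 gives 12.125 + 0.125q − (42.5 - 0.125q) = 9, so q' = 157.5.
Then pb = 42.5 − 0.125·157.5 = 22.8125 and ps = 12.125 + 0.125·157.5 = 31.8125.
The subsidy expands output by 157.5 − 121.5 = 36 past the efficient level; on those units the gap between marginal cost and willingness to pay runs from 0 up to 9.
DWL = ½ × 9 × 36 = 162.

Deadweight loss = $162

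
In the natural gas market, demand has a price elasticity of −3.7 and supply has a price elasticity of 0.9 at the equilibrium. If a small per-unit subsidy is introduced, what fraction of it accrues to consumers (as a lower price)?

For a small subsidy around the equilibrium, the benefit split depends on the relative slopes, which at a point are proportional to the elasticities.
Buyer share = εs/(εs + |εd|) = 0.9/(0.9 + 3.7) = 9/46; seller share = |εd|/(εs + |εd|) = 37/46.

Consumer share = 9/46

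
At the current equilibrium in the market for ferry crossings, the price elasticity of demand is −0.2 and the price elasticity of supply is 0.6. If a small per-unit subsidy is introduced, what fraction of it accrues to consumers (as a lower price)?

Consumer share = 0.75

For a small subsidy around the equilibrium, the benefit split depends on the relative slopes, which at a point are proportional to the elasticities.
Buyer share = εs/(εs + |εd|) = 0.6/(0.6 + 0.2) = 0.75; seller share = |εd|/(εs + |εd|) = 0.25.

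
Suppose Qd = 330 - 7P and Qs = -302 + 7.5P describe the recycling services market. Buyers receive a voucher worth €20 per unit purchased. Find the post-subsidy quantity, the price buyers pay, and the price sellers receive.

Q' = 2822/29; buyers pay 964/29; sellers receive 1544/29

Pre-subsidy: 330 - 7P = -302 + 7.5P gives P* = 1264/29, Q* = 722/29.
With the rebate, buyers effectively pay Pb = Ps − 20, where Ps is the price sellers receive.
Demand in terms of Ps becomes Qd = 330 − 7(Ps − 20) = 470 - 7Ps. Setting this equal to supply: 470 - 7Ps = -302 + 7.5Ps, so Ps = 1544/29.
Buyers pay Pb = 1544/29 − 20 = 964/29; Q' = -302 + 7.5·(1544/29) = 2822/29.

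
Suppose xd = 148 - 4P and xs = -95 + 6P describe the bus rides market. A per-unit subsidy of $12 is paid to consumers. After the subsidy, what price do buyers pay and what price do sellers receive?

Buyers pay $17.1; sellers receive $29.1

Pre-subsidy: 148 - 4P = -95 + 6P gives P* = 24.3, x* = 50.8.
With the rebate, buyers effectively pay Pb = Ps − 12, where Ps is the price sellers receive.
Demand in terms of Ps becomes xd = 148 − 4(Ps − 12) = 196 - 4Ps. Setting this equal to supply: 196 - 4Ps = -95 + 6Ps, so Ps = 29.1.
Buyers pay Pb = 29.1 − 12 = 17.1; x' = -95 + 6·29.1 = 79.6.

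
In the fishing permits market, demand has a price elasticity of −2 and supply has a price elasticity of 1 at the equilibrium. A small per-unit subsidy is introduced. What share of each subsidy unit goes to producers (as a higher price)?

Producer share = 2/3

For a small subsidy around the equilibrium, the benefit split depends on the relative slopes, which at a point are proportional to the elasticities.
Buyer share = εs/(εs + |εd|) = 1/(1 + 2) = 1/3; seller share = |εd|/(εs + |εd|) = 2/3.
So producers capture 2/3 of the subsidy.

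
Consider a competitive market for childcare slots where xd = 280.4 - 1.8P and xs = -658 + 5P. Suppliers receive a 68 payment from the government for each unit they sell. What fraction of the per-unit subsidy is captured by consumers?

Pre-subsidy: 280.4 - 1.8P = -658 + 5P gives P* = 138, x* = 32.
With the subsidy, sellers receive Ps = Pb + 68 for each unit, where Pb is the price buyers pay.
Supply in terms of Pb becomes xs = -658 + 5(Pb + 68) = -318 + 5Pb. Setting this equal to demand: 280.4 - 1.8Pb = -318 + 5Pb, so Pb = 88.
Sellers receive Ps = 88 + 68 = 156; x' = 280.4 − 1.8·88 = 122.
Buyers' price falls by P* − Pb = 138 − 88 = 50; sellers' price rises by Ps − P* = 156 − 138 = 18.
So consumers capture 50/68 = 25/34 of each unit of subsidy.

Consumer share = 25/34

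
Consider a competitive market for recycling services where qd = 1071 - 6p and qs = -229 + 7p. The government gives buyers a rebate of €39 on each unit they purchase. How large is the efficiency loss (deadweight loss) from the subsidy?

Pre-subsidy: 1071 - 6p = -229 + 7p gives p* = 100, q* = 471.
With the rebate, buyers effectively pay pb = ps − 39, where ps is the price sellers receive.
Demand in terms of ps becomes qd = 1071 − 6(ps − 39) = 1305 - 6ps. Setting this equal to supply: 1305 - 6ps = -229 + 7ps, so ps = 118.
Buyers pay pb = 118 − 39 = 79; q' = -229 + 7·118 = 597.
The subsidy expands output by 597 − 471 = 126 past the efficient level; on those units the gap between marginal cost and willingness to pay runs from 0 up to 39.
DWL = ½ × 39 × 126 = 2457.

Deadweight loss = €2457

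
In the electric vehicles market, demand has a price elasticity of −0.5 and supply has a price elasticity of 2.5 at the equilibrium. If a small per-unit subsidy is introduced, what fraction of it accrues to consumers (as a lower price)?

For a small subsidy around the equilibrium, the benefit split depends on the relative slopes, which at a point are proportional to the elasticities.
Buyer share = εs/(εs + |εd|) = 2.5/(2.5 + 0.5) = 5/6; seller share = |εd|/(εs + |εd|) = 1/6.

Consumer share = 5/6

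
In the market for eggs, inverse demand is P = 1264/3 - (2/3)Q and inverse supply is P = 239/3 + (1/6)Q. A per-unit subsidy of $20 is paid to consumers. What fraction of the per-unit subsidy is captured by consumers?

Pre-subsidy: 1264/3 - (2/3)Q = 239/3 + (1/6)Q gives Q* = 410 and P* = 148.
With the rebate, buyers effectively pay Pb = Ps − 20, where Ps is the price sellers receive.
On the curves, Pb = 1264/3 - (2/3)Q and Ps = 239/3 + (1/6)Q; the wedge Ps − Pb = 20 gives 239/3 + (1/6)Q − (1264/3 - (2/3)Q) = 20, so Q' = 434.
Then Pb = 1264/3 − (2/3)·434 = 132 and Ps = 239/3 + (1/6)·434 = 152.
Buyers' price falls by P* − Pb = 148 − 132 = 16; sellers' price rises by Ps − P* = 152 − 148 = 4.
So consumers capture 16/20 = 0.8 of each unit of subsidy.

Consumer share = 0.8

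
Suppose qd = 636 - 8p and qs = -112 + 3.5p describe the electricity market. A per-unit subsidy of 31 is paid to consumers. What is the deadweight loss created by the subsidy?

Pre-subsidy: 636 - 8p = -112 + 3.5p gives p* = 1496/23, q* = 2660/23.
With the rebate, buyers effectively pay pb = ps − 31, where ps is the price sellers receive.
Demand in terms of ps becomes qd = 636 − 8(ps − 31) = 884 - 8ps. Setting this equal to supply: 884 - 8ps = -112 + 3.5ps, so ps = 1992/23.
Buyers pay pb = 1992/23 − 31 = 1279/23; q' = -112 + 3.5·(1992/23) = 4396/23.
The subsidy expands output by 4396/23 − 2660/23 = 1736/23 past the efficient level; on those units the gap between marginal cost and willingness to pay runs from 0 up to 31.
DWL = ½ × 31 × 1736/23 = 26908/23.

Deadweight loss = 26908/23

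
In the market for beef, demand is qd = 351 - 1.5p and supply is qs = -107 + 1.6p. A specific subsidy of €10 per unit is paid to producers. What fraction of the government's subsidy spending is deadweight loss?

DWL / government spending = 40/1417

Pre-subsidy: 351 - 1.5p = -107 + 1.6p gives p* = 4580/31, q* = 4011/31.
With the subsidy, sellers receive ps = pb + 10 for each unit, where pb is the price buyers pay.
Supply in terms of pb becomes qs = -107 + 1.6(pb + 10) = -91 + 1.6pb. Setting this equal to demand: 351 - 1.5pb = -91 + 1.6pb, so pb = 4420/31.
Sellers receive ps = 4420/31 + 10 = 4730/31; q' = 351 − 1.5·(4420/31) = 4251/31.
ΔCS = ½(4011/31 + 4251/31)(4580/31 − 4420/31) = 660960/961; ΔPS = ½(4011/31 + 4251/31)(4730/31 − 4580/31) = 619650/961.
Government spending = 10 × 4251/31 = 42510/31.
DWL = ½ × 10 × (4251/31 − 4011/31) = 1200/31; fraction = (1200/31) / (42510/31) = 40/1417.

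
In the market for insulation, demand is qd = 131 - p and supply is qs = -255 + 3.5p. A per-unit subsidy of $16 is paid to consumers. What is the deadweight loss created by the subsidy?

Pre-subsidy: 131 - p = -255 + 3.5p gives p* = 772/9, q* = 407/9.
With the rebate, buyers effectively pay pb = ps − 16, where ps is the price sellers receive.
Demand in terms of ps becomes qd = 131 − 1(ps − 16) = 147 - ps. Setting this equal to supply: 147 - ps = -255 + 3.5ps, so ps = 268/3.
Buyers pay pb = 268/3 − 16 = 220/3; q' = -255 + 3.5·(268/3) = 173/3.
The subsidy expands output by 173/3 − 407/9 = 112/9 past the efficient level; on those units the gap between marginal cost and willingness to pay runs from 0 up to 16.
DWL = ½ × 16 × 112/9 = 896/9.

Deadweight loss = 896/9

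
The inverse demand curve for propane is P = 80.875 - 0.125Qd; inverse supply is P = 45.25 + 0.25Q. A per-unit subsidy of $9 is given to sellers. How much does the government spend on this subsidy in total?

Pre-subsidy: 80.875 - 0.125Q = 45.25 + 0.25Q gives Q* = 95 and P* = 69.
With the subsidy, sellers receive Ps = Pb + 9 for each unit, where Pb is the price buyers pay.
On the curves, Pb = 80.875 - 0.125Q and Ps = 45.25 + 0.25Q; the wedge Ps − Pb = 9 gives 45.25 + 0.25Q − (80.875 - 0.125Q) = 9, so Q' = 119.
Then Pb = 80.875 − 0.125·119 = 66 and Ps = 45.25 + 0.25·119 = 75.
Government outlay = subsidy × quantity = 9 × 119 = 1071.

Government cost = $1071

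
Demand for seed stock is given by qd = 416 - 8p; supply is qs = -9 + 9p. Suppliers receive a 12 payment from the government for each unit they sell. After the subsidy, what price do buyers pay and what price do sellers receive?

Buyers pay 317/17; sellers receive 521/17

Pre-subsidy: 416 - 8p = -9 + 9p gives p* = 25, q* = 216.
With the subsidy, sellers receive ps = pb + 12 for each unit, where pb is the price buyers pay.
Supply in terms of pb becomes qs = -9 + 9(pb + 12) = 99 + 9pb. Setting this equal to demand: 416 - 8pb = 99 + 9pb, so pb = 317/17.
Sellers receive ps = 317/17 + 12 = 521/17; q' = 416 − 8·(317/17) = 4536/17.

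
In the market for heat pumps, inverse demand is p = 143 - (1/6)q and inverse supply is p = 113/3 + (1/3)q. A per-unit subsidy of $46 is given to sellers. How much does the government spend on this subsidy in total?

Pre-subsidy: 143 - (1/6)q = 113/3 + (1/3)q gives q* = 632/3 and p* = 971/9.
With the subsidy, sellers receive ps = pb + 46 for each unit, where pb is the price buyers pay.
On the curves, pb = 143 - (1/6)q and ps = 113/3 + (1/3)q; the wedge ps − pb = 46 gives 113/3 + (1/3)q − (143 - (1/6)q) = 46, so q' = 908/3.
Then pb = 143 − (1/6)·(908/3) = 833/9 and ps = 113/3 + (1/3)·(908/3) = 1247/9.
Government outlay = subsidy × quantity = 46 × 908/3 = 41768/3.

Government cost = 41768/3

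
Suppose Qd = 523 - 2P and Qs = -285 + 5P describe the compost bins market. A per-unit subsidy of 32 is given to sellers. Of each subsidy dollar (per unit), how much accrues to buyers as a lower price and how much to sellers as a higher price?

Pre-subsidy: 523 - 2P = -285 + 5P gives P* = 808/7, Q* = 2045/7.
With the subsidy, sellers receive Ps = Pb + 32 for each unit, where Pb is the price buyers pay.
Supply in terms of Pb becomes Qs = -285 + 5(Pb + 32) = -125 + 5Pb. Setting this equal to demand: 523 - 2Pb = -125 + 5Pb, so Pb = 648/7.
Sellers receive Ps = 648/7 + 32 = 872/7; Q' = 523 − 2·(648/7) = 2365/7.
Buyers' price falls by P* − Pb = 808/7 − 648/7 = 160/7; sellers' price rises by Ps − P* = 872/7 − 808/7 = 64/7.

Buyers gain 160/7 per unit; sellers gain 64/7 per unit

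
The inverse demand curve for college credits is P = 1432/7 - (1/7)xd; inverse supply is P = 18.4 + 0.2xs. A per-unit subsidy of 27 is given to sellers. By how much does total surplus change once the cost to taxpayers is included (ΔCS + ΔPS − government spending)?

Net change in total surplus = -1063.125

Pre-subsidy: 1432/7 - (1/7)x = 18.4 + 0.2x gives x* = 543 and P* = 127.
With the subsidy, sellers receive Ps = Pb + 27 for each unit, where Pb is the price buyers pay.
On the curves, Pb = 1432/7 - (1/7)x and Ps = 18.4 + 0.2x; the wedge Ps − Pb = 27 gives 18.4 + 0.2x − (1432/7 - (1/7)x) = 27, so x' = 621.75.
Then Pb = 1432/7 − (1/7)·621.75 = 115.75 and Ps = 18.4 + 0.2·621.75 = 142.75.
ΔCS = ½(543 + 621.75)(127 − 115.75) = 6551.71875; ΔPS = ½(543 + 621.75)(142.75 − 127) = 9172.40625.
Government spending = 27 × 621.75 = 16787.25.
Net change = 6551.71875 + 9172.40625 − 16787.25 = -1063.125. The loss equals the DWL triangle ½·27·78.75.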